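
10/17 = 0.59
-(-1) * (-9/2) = -9/2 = -4.50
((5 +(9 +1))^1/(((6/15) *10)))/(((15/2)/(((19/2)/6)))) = 19/24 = 0.79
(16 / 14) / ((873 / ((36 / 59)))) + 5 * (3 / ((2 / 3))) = 1802809 / 80122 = 22.50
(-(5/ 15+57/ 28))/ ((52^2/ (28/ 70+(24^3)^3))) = -1314299251261639/ 567840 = -2314559120.99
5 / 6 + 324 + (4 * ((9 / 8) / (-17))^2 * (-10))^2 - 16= 4952953291 / 16036032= 308.86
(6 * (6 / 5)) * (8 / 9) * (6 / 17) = 192 / 85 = 2.26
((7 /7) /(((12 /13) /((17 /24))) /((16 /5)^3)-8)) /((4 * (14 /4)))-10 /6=-7923697 /4728759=-1.68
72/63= 8/7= 1.14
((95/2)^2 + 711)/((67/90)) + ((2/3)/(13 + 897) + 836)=881966219/182910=4821.86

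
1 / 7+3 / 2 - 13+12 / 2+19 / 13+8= 747 / 182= 4.10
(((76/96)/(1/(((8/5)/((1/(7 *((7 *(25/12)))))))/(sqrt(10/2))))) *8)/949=1862 *sqrt(5)/8541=0.49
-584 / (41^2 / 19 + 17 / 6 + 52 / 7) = -466032 / 78791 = -5.91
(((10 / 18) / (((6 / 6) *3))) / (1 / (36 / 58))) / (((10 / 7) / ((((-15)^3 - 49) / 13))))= -23968 / 1131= -21.19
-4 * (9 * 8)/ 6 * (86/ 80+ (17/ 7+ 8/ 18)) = -19898/ 105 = -189.50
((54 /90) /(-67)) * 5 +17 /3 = 1130 /201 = 5.62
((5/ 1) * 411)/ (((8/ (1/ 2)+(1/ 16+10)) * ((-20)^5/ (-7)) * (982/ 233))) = 223447/ 5459920000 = 0.00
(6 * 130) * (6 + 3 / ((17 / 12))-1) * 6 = 566280 / 17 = 33310.59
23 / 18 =1.28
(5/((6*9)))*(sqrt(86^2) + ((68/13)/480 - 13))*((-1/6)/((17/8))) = -113897/214812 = -0.53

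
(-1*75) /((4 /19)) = -1425 /4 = -356.25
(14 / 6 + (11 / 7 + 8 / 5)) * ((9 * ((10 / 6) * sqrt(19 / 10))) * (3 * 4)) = 3468 * sqrt(190) / 35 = 1365.80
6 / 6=1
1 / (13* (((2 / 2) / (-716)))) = -716 / 13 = -55.08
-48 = -48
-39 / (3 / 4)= -52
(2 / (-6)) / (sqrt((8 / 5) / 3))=-sqrt(30) / 12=-0.46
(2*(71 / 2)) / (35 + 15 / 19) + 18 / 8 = 2879 / 680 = 4.23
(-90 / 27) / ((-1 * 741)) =10 / 2223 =0.00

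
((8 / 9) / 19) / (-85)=-8 / 14535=-0.00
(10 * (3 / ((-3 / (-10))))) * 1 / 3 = 100 / 3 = 33.33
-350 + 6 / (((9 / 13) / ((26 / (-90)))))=-47588 / 135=-352.50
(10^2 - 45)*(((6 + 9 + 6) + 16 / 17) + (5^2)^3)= 14629890 / 17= 860581.76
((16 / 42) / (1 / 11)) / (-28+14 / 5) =-220 / 1323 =-0.17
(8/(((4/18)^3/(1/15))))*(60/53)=2916/53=55.02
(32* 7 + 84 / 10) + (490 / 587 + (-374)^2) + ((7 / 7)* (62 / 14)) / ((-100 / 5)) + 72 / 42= 2302859919 / 16436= 140110.73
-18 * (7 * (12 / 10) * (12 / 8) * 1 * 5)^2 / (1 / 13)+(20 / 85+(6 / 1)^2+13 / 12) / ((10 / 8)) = -928716.15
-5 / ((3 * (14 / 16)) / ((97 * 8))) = -31040 / 21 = -1478.10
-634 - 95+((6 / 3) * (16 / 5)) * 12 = -3261 / 5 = -652.20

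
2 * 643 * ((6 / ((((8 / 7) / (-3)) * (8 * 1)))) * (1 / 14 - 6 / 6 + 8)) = -572913 / 32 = -17903.53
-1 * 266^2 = -70756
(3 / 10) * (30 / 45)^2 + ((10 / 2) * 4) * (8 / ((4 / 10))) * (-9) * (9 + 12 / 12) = -539998 / 15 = -35999.87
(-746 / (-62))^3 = 51895117 / 29791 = 1741.97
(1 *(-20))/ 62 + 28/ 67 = 198/ 2077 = 0.10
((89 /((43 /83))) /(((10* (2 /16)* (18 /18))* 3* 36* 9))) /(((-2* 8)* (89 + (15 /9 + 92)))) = -7387 /152694720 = -0.00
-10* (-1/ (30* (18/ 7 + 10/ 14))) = 0.10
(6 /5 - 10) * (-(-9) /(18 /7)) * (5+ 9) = -2156 /5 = -431.20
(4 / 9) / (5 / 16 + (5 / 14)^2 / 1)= 1.01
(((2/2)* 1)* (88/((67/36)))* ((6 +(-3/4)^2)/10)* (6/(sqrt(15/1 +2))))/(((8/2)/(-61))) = -380457* sqrt(17)/2278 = -688.61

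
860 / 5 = 172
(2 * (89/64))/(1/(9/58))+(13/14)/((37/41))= 702083/480704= 1.46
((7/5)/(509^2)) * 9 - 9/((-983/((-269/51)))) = -1044339042/21647512955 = -0.05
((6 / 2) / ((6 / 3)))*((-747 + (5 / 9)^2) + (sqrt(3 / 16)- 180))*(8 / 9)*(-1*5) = 1501240 / 243- 5*sqrt(3) / 3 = 6175.06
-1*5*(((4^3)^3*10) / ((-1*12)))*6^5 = 8493465600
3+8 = 11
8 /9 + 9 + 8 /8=98 /9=10.89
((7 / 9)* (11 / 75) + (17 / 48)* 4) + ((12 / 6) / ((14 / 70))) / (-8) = 379 / 1350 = 0.28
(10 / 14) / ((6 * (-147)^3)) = -5 / 133413966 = -0.00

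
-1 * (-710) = 710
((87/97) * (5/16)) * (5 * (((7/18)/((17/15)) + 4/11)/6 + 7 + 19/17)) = 11.54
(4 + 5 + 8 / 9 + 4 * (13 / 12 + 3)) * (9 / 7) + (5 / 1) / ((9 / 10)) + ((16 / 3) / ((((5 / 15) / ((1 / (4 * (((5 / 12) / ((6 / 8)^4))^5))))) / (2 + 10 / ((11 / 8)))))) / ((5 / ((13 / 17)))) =59153682641401451 / 1453326336000000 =40.70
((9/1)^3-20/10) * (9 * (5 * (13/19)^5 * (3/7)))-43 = 35695245686/17332693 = 2059.42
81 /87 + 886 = 25721 /29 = 886.93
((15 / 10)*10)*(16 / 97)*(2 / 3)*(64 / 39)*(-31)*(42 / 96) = -138880 / 3783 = -36.71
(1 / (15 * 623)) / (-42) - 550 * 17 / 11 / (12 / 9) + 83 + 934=74474977 / 196245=379.50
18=18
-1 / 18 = -0.06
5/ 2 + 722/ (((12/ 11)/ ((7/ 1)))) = 13906/ 3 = 4635.33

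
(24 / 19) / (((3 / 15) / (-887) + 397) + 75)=0.00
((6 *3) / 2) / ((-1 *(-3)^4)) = -1 / 9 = -0.11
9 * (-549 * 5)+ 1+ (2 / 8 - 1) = -98819 / 4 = -24704.75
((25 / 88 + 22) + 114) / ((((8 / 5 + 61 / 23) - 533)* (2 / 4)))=-1379195 / 2675464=-0.52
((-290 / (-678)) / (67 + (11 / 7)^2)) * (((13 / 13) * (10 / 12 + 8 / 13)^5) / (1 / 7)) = 8109160499335 / 29483824646016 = 0.28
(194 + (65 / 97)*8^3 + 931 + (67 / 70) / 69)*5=687822649 / 93702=7340.53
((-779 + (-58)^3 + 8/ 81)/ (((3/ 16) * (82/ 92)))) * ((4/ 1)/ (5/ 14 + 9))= -653980990208/ 1305153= -501076.11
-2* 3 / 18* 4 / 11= -4 / 33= -0.12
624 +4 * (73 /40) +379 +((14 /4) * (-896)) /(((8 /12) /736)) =-34611337 /10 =-3461133.70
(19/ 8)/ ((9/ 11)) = 209/ 72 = 2.90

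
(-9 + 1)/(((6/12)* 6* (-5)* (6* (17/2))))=8/765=0.01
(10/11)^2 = 100/121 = 0.83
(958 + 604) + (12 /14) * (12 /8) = 10943 /7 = 1563.29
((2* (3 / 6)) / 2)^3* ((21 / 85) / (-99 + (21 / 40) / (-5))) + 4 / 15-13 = -12.73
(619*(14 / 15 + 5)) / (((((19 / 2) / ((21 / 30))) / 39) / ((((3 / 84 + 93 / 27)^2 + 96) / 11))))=4916963696879 / 47401200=103730.79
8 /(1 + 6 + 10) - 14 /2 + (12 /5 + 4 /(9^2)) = -28091 /6885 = -4.08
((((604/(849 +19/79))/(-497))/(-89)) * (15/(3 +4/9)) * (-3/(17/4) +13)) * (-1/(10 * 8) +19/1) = 471207429/28828036280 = 0.02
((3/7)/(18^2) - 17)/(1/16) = -51404/189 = -271.98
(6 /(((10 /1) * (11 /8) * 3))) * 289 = 2312 /55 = 42.04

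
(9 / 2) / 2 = 9 / 4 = 2.25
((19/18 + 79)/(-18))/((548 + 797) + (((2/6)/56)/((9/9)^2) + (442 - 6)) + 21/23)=-464002/185904045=-0.00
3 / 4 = 0.75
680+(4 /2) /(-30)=10199 /15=679.93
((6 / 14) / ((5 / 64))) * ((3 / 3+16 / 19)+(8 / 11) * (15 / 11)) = 250176 / 16093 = 15.55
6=6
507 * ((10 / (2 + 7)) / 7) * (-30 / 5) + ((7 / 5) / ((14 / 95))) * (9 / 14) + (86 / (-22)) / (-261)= -5474825 / 11484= -476.74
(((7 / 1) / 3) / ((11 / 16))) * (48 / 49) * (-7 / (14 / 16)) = -2048 / 77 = -26.60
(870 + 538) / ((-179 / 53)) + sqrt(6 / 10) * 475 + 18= -71402 / 179 + 95 * sqrt(15)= -30.96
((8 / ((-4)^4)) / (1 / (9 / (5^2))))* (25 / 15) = 0.02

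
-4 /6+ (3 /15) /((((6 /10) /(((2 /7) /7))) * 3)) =-292 /441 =-0.66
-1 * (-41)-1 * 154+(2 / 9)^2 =-9149 / 81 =-112.95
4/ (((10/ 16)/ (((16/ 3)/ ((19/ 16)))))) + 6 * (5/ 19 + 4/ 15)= 9098/ 285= 31.92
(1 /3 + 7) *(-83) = -1826 /3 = -608.67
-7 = -7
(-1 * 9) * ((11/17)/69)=-33/391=-0.08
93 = 93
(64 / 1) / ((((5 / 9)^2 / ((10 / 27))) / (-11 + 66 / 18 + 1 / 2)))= -2624 / 5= -524.80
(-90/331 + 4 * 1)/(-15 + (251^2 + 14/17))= 10489/177213428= 0.00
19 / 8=2.38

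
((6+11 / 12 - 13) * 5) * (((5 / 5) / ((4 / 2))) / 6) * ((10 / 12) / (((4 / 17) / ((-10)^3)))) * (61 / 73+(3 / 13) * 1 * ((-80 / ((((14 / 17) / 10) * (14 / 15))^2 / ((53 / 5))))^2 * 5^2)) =34545821725978700100878125 / 32375122416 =1067048373812663.21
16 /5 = 3.20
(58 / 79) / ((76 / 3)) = 87 / 3002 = 0.03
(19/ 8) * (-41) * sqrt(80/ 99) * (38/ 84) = -39.60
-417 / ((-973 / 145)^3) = 9145875 / 6627103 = 1.38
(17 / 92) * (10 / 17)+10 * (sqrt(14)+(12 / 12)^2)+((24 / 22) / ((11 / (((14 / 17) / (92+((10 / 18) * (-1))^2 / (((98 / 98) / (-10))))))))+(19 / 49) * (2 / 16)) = 678395719153 / 66783829112+10 * sqrt(14) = 47.57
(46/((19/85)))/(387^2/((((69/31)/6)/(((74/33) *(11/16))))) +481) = 359720/1088812727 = 0.00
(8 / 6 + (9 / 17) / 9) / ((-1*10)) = -71 / 510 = -0.14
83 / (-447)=-83 / 447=-0.19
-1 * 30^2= -900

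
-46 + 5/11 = -501/11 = -45.55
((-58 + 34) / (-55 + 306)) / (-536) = 3 / 16817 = 0.00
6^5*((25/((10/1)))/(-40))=-486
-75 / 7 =-10.71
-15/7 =-2.14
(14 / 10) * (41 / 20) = 287 / 100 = 2.87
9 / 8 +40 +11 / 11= 337 / 8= 42.12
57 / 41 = 1.39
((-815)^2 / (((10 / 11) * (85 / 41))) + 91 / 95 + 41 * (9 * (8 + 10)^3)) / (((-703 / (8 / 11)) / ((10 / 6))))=-10785783652 / 2497759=-4318.18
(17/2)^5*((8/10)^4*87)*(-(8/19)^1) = -7905763776/11875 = -665748.53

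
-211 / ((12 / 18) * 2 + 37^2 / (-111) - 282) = 211 / 293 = 0.72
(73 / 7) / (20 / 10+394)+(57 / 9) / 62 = 11041 / 85932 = 0.13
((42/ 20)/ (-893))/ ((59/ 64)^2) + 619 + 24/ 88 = 105876160892/ 170969315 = 619.27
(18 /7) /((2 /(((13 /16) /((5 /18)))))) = 1053 /280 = 3.76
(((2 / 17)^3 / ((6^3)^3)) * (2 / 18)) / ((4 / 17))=1 / 13106043648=0.00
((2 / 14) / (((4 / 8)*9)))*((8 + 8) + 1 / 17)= 26 / 51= 0.51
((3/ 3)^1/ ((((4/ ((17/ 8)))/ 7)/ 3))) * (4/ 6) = 119/ 16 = 7.44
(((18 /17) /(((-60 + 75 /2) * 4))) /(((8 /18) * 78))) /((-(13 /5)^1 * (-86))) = -3 /1976624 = -0.00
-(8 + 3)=-11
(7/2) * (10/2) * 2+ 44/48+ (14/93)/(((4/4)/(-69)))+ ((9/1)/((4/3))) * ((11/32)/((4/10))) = 745913/23808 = 31.33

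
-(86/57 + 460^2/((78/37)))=-74378518/741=-100375.87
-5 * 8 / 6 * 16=-320 / 3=-106.67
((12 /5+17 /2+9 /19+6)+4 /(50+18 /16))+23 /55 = 3055109 /170962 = 17.87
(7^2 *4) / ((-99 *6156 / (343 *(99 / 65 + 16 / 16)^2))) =-452041072 / 643725225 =-0.70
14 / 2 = 7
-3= -3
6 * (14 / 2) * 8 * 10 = 3360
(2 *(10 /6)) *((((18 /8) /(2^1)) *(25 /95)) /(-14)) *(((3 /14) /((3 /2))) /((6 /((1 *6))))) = -75 /7448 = -0.01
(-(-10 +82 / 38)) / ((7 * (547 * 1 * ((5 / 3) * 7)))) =447 / 2546285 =0.00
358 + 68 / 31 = 11166 / 31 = 360.19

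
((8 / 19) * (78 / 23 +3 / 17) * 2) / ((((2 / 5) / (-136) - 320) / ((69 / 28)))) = -37200 / 1607837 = -0.02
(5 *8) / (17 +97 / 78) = 3120 / 1423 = 2.19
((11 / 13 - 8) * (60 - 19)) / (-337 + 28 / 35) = 465 / 533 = 0.87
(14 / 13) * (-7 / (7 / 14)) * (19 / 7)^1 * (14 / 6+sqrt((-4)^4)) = -29260 / 39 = -750.26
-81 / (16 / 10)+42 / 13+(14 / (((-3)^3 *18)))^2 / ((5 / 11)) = -1455206549 / 30705480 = -47.39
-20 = -20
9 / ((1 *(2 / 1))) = 4.50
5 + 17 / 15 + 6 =182 / 15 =12.13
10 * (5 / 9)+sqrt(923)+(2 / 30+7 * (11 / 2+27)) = sqrt(923)+20981 / 90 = 263.50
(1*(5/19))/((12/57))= 5/4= 1.25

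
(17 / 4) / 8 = 17 / 32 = 0.53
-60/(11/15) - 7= -977/11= -88.82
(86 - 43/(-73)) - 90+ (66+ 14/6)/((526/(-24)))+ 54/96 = -5.97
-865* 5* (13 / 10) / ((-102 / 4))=11245 / 51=220.49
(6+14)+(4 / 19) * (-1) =19.79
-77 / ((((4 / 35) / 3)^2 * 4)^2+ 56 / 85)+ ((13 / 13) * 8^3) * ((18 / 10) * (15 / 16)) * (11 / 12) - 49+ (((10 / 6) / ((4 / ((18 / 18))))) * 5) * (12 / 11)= 9410850059761 / 14975802952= 628.40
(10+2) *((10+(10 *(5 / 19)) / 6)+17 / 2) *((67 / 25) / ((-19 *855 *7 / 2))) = -578612 / 54014625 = -0.01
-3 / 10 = -0.30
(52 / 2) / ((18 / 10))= 130 / 9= 14.44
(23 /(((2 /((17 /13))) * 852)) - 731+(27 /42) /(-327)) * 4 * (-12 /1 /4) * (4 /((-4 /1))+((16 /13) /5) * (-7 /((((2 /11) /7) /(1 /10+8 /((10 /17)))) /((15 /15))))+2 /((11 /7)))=-40130743276332067 /5035380350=-7969754.12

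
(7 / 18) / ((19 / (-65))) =-455 / 342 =-1.33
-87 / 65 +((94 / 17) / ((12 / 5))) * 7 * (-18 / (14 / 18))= -413904 / 1105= -374.57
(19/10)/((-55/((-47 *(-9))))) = -8037/550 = -14.61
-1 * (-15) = 15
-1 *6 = -6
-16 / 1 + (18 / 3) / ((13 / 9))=-154 / 13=-11.85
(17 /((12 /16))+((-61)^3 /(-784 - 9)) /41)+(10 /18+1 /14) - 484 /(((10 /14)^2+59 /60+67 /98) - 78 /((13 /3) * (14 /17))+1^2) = 207224513399 /3688250202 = 56.19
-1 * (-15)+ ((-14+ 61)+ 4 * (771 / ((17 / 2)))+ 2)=7256 / 17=426.82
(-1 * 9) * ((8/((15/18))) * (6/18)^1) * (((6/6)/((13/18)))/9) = -288/65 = -4.43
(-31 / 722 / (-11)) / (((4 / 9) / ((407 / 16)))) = 10323 / 46208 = 0.22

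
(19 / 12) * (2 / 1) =19 / 6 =3.17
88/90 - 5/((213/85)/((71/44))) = -4439/1980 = -2.24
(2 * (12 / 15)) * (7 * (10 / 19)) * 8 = 896 / 19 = 47.16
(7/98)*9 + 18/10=171/70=2.44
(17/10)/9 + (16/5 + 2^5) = 637/18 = 35.39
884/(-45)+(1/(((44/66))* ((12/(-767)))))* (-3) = 96473/360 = 267.98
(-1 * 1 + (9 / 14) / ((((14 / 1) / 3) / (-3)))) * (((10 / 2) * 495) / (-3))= 228525 / 196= 1165.94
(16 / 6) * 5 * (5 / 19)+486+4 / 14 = 195428 / 399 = 489.79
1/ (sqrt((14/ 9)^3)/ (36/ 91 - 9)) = -21141 * sqrt(14)/ 17836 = -4.43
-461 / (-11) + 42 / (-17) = 7375 / 187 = 39.44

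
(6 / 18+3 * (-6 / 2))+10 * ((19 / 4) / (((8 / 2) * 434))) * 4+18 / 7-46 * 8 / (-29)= 506249 / 75516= 6.70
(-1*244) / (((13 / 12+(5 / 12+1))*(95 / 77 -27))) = 4697 / 1240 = 3.79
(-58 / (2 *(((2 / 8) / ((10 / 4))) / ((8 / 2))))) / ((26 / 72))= -41760 / 13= -3212.31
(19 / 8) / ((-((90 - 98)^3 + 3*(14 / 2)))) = 19 / 3928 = 0.00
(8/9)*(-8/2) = -32/9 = -3.56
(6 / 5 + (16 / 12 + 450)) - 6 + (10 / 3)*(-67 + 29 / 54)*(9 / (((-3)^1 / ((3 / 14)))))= 371041 / 630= 588.95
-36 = -36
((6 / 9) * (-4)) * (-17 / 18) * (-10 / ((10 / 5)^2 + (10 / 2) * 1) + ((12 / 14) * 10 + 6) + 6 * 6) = 211888 / 1701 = 124.57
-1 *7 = -7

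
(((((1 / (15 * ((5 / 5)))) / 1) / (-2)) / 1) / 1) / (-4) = 1 / 120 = 0.01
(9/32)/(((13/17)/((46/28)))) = 3519/5824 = 0.60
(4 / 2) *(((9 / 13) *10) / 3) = 60 / 13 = 4.62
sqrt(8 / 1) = 2 * sqrt(2) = 2.83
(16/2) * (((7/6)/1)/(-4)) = -2.33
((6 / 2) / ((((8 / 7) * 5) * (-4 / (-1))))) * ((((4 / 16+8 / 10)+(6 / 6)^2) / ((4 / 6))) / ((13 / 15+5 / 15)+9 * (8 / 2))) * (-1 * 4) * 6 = -2583 / 9920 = -0.26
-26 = -26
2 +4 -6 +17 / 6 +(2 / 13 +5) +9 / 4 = 1597 / 156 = 10.24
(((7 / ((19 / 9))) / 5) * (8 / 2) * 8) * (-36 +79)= 86688 / 95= 912.51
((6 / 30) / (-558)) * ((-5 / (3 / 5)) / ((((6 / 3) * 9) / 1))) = 5 / 30132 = 0.00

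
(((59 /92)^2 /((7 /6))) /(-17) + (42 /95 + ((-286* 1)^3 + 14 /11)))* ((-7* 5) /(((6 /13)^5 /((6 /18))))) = 1523710588780690823929 /116922237696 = 13031828836.04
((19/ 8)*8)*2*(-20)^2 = 15200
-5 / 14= -0.36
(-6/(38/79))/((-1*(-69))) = -79/437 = -0.18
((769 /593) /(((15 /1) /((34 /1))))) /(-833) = -1538 /435855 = -0.00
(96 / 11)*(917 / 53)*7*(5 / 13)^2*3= 46216800 / 98527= 469.08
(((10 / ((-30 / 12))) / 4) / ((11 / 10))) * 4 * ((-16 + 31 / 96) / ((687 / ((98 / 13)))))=368725 / 589446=0.63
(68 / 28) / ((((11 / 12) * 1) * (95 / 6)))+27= 27.17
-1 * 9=-9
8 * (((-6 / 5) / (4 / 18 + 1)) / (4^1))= -108 / 55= -1.96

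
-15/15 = -1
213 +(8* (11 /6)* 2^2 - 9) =788 /3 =262.67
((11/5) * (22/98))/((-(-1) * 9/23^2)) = 64009/2205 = 29.03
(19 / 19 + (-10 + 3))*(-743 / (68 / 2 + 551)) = 1486 / 195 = 7.62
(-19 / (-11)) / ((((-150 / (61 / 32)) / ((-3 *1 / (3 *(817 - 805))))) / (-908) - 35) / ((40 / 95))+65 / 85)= -35780648 / 1757265917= -0.02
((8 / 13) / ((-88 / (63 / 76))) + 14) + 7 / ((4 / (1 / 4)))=627375 / 43472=14.43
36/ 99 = 4/ 11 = 0.36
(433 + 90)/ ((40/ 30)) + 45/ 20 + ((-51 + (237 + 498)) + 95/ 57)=6481/ 6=1080.17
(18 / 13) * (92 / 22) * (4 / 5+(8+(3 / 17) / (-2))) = 613134 / 12155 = 50.44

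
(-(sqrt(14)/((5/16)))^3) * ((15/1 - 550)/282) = 3067904 * sqrt(14)/3525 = 3256.47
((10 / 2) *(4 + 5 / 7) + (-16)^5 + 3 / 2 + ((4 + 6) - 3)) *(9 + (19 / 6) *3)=-543145755 / 28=-19398062.68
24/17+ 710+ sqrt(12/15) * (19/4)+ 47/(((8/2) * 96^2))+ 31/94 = 19 * sqrt(5)/10+ 20963912369/29454336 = 715.99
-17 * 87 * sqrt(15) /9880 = -1479 * sqrt(15) /9880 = -0.58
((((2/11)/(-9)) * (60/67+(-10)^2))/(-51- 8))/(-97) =-13520/37960659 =-0.00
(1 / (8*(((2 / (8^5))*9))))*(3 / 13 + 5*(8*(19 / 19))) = 1071104 / 117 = 9154.74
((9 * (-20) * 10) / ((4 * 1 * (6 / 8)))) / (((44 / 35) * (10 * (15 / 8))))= -280 / 11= -25.45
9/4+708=2841/4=710.25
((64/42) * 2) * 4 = 256/21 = 12.19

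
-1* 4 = -4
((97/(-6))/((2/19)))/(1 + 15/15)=-1843/24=-76.79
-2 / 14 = -1 / 7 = -0.14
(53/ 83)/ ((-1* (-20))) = 53/ 1660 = 0.03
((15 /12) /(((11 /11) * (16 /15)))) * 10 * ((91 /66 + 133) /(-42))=-158375 /4224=-37.49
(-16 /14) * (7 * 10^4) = -80000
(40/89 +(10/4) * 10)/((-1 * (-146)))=2265/12994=0.17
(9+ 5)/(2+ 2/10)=70/11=6.36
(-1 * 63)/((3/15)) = -315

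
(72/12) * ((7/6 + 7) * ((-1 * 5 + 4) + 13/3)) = 490/3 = 163.33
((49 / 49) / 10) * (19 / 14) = 19 / 140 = 0.14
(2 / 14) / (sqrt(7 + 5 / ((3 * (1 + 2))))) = 3 * sqrt(17) / 238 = 0.05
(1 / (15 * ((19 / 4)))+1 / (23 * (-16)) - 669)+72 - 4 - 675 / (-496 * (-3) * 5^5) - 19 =-25196965937 / 40641000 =-619.99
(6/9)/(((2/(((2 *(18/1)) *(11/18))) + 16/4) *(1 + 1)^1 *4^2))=11/2160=0.01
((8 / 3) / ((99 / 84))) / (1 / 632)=141568 / 99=1429.98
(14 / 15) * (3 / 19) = 14 / 95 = 0.15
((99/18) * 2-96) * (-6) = 510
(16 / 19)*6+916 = 17500 / 19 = 921.05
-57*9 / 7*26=-13338 / 7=-1905.43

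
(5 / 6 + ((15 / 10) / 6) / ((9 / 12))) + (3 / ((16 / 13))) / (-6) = 73 / 96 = 0.76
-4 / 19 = -0.21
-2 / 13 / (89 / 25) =-50 / 1157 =-0.04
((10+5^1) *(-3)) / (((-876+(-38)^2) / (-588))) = 6615 / 142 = 46.58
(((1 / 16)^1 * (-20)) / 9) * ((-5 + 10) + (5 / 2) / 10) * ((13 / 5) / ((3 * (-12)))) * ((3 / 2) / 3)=91 / 3456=0.03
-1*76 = -76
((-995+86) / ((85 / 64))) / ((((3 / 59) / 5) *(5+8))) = -1144128 / 221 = -5177.05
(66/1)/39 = 22/13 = 1.69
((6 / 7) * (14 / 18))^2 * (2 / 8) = 1 / 9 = 0.11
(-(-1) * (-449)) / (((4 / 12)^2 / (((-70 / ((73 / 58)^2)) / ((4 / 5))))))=1189468350 / 5329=223206.67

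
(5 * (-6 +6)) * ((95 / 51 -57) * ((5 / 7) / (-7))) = 0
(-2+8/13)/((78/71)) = -213/169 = -1.26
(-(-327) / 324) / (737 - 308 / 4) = 109 / 71280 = 0.00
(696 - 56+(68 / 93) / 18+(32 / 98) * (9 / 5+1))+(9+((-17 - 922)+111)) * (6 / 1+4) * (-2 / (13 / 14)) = 535540574 / 29295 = 18280.95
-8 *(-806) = 6448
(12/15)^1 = 4/5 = 0.80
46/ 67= 0.69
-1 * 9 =-9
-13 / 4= -3.25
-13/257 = -0.05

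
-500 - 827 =-1327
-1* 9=-9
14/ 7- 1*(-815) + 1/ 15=12256/ 15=817.07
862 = 862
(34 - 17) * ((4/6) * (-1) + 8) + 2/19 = 7112/57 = 124.77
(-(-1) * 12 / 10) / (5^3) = 6 / 625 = 0.01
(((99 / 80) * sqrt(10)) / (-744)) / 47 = -33 * sqrt(10) / 932480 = -0.00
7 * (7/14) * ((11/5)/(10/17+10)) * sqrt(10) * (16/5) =2618 * sqrt(10)/1125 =7.36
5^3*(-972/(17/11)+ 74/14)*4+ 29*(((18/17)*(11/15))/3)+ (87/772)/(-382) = -54714433910501/175467880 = -311820.23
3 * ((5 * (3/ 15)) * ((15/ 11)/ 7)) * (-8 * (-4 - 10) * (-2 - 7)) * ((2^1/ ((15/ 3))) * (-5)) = 12960/ 11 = 1178.18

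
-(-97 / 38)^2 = -9409 / 1444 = -6.52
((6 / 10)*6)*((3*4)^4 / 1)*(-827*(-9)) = 2778084864 / 5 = 555616972.80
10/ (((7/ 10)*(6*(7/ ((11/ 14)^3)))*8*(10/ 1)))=0.00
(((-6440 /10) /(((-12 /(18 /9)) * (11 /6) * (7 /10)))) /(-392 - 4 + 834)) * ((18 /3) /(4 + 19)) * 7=280 /803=0.35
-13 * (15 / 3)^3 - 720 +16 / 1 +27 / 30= -23281 / 10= -2328.10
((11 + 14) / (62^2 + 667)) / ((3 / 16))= 400 / 13533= 0.03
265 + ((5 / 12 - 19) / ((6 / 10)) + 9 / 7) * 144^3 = -620502209 / 7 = -88643172.71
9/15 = 3/5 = 0.60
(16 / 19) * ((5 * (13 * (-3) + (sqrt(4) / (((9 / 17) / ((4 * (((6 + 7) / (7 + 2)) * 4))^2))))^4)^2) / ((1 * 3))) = 1753616740562186723971037018307466791739662780983120 / 4546687255381733062211577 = 385691084973240739215192900.00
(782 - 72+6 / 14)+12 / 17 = 84625 / 119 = 711.13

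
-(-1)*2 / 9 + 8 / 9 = 10 / 9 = 1.11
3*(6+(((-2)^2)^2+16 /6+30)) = 164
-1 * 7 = -7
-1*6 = -6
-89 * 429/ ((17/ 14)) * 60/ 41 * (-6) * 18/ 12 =288648360/ 697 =414129.64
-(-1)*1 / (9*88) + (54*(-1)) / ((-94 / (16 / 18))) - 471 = -17513449 / 37224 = -470.49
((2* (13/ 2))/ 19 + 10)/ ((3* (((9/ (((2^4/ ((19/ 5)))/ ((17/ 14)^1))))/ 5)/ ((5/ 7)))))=812000/ 165699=4.90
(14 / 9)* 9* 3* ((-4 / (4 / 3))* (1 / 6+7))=-903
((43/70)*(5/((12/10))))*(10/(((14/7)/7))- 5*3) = 51.19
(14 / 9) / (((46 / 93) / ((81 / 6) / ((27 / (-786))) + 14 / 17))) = -1446739 / 1173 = -1233.37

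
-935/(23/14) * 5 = -65450/23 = -2845.65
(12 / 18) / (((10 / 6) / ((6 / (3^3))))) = 4 / 45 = 0.09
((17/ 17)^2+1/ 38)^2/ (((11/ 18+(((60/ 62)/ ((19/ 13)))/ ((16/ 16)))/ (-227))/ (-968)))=-46623474612/ 27810547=-1676.47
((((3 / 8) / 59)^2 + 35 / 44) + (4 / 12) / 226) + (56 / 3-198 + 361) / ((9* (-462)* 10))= 0.79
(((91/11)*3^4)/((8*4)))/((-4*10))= -7371/14080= -0.52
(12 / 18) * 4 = 8 / 3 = 2.67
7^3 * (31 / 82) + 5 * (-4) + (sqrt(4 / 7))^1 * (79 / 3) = 158 * sqrt(7) / 21 + 8993 / 82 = 129.58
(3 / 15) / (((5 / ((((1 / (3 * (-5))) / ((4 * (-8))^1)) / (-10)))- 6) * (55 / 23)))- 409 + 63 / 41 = -110287165843 / 270667650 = -407.46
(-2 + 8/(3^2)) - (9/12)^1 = -67/36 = -1.86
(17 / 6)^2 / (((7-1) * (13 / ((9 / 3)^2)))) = 289 / 312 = 0.93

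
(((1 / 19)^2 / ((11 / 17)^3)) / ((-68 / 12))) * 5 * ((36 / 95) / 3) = -10404 / 9129329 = -0.00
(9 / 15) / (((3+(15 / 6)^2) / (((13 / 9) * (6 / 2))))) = 52 / 185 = 0.28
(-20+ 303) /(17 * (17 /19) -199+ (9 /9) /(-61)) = -1.54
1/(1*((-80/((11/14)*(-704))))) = 242/35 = 6.91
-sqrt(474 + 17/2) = -sqrt(1930)/2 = -21.97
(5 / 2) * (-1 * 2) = -5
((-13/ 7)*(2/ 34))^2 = 169/ 14161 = 0.01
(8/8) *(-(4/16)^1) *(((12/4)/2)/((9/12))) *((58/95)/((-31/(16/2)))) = 232/2945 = 0.08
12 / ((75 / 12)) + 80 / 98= 3352 / 1225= 2.74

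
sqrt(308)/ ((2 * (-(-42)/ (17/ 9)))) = 17 * sqrt(77)/ 378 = 0.39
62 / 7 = 8.86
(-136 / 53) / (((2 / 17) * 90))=-578 / 2385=-0.24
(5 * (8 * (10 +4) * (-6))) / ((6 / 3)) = -1680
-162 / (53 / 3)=-486 / 53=-9.17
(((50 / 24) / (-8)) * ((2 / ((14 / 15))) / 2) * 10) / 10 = -125 / 448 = -0.28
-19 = -19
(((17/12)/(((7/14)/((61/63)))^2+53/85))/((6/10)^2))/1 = 134421125/30407859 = 4.42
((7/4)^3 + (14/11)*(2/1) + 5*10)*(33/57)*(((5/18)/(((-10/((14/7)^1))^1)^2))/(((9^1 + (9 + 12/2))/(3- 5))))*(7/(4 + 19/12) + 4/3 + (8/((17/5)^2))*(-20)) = 666222395/1907178048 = 0.35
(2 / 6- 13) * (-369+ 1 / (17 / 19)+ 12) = 229900 / 51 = 4507.84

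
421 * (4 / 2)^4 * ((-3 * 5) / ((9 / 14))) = -157173.33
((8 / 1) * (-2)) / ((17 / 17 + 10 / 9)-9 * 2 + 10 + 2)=144 / 35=4.11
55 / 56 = 0.98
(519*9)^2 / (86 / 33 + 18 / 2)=720001953 / 383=1879900.66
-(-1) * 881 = 881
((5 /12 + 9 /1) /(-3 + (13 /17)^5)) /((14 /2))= -160443841 /326615352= -0.49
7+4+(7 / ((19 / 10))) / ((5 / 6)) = 293 / 19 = 15.42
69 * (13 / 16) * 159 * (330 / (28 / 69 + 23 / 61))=19809906831 / 5272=3757569.58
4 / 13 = 0.31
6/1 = 6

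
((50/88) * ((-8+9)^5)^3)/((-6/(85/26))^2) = 180625/1070784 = 0.17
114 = 114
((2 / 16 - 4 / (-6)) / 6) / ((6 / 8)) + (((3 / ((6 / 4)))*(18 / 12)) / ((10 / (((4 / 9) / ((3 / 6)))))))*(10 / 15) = 0.35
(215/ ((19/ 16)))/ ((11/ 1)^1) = 3440/ 209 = 16.46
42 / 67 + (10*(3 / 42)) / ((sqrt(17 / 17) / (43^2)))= 619709 / 469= 1321.34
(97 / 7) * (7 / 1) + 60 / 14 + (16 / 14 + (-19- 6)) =542 / 7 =77.43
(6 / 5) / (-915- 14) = -6 / 4645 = -0.00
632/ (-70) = -316/ 35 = -9.03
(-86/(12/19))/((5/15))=-817/2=-408.50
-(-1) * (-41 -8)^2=2401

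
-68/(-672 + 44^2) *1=-17/316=-0.05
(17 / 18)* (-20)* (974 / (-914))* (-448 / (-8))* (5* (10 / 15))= 46362400 / 12339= 3757.39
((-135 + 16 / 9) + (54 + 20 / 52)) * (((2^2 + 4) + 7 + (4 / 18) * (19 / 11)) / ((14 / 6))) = -14048152 / 27027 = -519.78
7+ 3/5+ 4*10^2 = 2038/5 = 407.60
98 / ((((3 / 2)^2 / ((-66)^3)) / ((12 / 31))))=-150264576 / 31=-4847244.39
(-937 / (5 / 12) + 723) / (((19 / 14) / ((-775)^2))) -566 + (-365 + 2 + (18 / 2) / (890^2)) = -10162713022431929 / 15049900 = -675267810.58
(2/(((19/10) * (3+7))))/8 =1/76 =0.01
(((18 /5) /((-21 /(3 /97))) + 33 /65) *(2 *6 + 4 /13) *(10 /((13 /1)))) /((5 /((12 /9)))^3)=0.09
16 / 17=0.94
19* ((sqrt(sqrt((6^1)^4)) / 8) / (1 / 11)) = 627 / 4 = 156.75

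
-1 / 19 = -0.05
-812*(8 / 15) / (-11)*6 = 12992 / 55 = 236.22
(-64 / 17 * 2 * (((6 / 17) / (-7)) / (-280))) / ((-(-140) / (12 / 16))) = -0.00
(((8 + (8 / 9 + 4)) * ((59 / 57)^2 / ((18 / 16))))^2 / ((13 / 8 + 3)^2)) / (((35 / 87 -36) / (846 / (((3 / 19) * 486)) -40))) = 45456402350464237568 / 7928259892254086571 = 5.73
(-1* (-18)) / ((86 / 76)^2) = 25992 / 1849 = 14.06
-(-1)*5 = 5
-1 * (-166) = 166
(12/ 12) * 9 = 9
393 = 393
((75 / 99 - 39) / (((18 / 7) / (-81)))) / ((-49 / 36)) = -68148 / 77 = -885.04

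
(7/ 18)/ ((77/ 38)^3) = 27436/ 586971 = 0.05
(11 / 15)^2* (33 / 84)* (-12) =-1331 / 525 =-2.54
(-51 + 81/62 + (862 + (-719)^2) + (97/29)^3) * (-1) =-782990922331/1512118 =-517810.73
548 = 548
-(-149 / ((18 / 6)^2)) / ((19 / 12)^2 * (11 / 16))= 38144 / 3971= 9.61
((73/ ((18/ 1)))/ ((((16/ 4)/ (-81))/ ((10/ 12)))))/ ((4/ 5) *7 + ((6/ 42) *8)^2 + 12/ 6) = -268275/ 34912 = -7.68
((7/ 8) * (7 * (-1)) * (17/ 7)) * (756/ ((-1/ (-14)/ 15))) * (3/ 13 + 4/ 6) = -27551475/ 13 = -2119344.23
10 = 10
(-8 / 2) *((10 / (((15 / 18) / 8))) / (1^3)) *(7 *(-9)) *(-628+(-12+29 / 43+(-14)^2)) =-461172096 / 43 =-10724932.47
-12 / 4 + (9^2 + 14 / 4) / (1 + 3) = 145 / 8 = 18.12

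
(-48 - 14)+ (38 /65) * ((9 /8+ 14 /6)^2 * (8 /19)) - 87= -341771 /2340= -146.06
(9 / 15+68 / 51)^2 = 841 / 225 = 3.74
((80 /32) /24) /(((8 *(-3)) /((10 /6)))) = -25 /3456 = -0.01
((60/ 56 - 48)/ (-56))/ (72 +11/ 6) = 1971/ 173656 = 0.01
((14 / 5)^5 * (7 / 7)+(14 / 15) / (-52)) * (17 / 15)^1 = 713080249 / 3656250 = 195.03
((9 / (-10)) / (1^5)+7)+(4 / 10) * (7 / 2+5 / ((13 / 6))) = 219 / 26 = 8.42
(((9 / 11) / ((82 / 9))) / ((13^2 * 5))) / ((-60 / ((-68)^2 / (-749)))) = 15606 / 1427200775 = 0.00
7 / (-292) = -7 / 292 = -0.02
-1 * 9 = -9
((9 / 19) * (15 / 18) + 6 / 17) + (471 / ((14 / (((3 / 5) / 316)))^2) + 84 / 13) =14811693229161 / 2054547185600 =7.21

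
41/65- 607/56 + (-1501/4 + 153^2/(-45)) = -3296597/3640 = -905.66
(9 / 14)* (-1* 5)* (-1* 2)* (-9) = -405 / 7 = -57.86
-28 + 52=24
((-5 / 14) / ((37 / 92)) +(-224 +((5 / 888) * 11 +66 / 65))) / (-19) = 90428479 / 7676760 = 11.78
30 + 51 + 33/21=578/7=82.57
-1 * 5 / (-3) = 5 / 3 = 1.67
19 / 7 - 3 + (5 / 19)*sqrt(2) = -2 / 7 + 5*sqrt(2) / 19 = 0.09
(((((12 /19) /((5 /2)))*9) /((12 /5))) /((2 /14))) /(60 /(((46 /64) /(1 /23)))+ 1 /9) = 599886 /338371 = 1.77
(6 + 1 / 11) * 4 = 268 / 11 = 24.36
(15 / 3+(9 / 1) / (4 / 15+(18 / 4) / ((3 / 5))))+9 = 3532 / 233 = 15.16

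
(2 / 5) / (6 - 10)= -1 / 10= -0.10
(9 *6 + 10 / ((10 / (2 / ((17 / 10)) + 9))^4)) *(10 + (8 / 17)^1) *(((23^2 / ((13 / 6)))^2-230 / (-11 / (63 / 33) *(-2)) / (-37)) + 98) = 21735747605952861793789 / 537141132170500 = 40465617.51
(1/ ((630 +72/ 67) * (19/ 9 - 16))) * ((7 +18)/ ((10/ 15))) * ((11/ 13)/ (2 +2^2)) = -737/ 1221480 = -0.00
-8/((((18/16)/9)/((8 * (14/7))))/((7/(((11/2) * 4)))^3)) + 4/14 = -304666/9317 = -32.70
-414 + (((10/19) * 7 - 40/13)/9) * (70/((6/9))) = -100508/247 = -406.91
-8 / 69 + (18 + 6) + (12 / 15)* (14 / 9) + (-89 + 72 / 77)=-5015719 / 79695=-62.94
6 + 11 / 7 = 53 / 7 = 7.57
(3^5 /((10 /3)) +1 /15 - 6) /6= 11.16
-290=-290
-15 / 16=-0.94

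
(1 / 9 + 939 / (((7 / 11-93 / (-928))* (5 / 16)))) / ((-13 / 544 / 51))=-12765222692704 / 1466205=-8706301.43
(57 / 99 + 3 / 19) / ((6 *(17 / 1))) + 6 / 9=21548 / 31977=0.67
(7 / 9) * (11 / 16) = 77 / 144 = 0.53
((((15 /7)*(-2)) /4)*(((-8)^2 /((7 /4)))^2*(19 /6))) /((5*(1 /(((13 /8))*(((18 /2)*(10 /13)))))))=-3502080 /343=-10210.15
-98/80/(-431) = 49/17240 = 0.00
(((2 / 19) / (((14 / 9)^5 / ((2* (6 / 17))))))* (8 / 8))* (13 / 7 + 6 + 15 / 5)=0.09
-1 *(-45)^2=-2025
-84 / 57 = -28 / 19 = -1.47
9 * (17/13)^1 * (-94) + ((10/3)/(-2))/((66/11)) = -258941/234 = -1106.59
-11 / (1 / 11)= -121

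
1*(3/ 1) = 3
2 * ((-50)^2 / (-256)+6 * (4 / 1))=911 / 32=28.47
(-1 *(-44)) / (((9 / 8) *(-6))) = -176 / 27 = -6.52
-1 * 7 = -7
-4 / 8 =-1 / 2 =-0.50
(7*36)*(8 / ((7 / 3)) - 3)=108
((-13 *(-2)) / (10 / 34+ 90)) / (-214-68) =-221 / 216435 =-0.00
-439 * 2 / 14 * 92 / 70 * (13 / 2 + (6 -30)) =10097 / 7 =1442.43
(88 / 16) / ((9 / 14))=77 / 9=8.56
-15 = -15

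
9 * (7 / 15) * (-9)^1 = -189 / 5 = -37.80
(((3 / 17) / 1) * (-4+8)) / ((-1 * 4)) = -3 / 17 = -0.18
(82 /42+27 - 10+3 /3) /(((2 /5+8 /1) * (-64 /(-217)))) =64945 /8064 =8.05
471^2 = 221841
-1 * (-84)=84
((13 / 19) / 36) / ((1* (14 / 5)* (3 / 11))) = 715 / 28728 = 0.02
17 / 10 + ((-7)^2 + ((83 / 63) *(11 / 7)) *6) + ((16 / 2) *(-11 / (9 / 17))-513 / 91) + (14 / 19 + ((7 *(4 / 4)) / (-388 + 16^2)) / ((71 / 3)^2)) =-13046769030677 / 120802221540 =-108.00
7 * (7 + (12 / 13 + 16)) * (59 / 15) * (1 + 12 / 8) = 128443 / 78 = 1646.71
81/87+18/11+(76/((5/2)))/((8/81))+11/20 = 1983653/6380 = 310.92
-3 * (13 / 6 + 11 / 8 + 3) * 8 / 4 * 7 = -1099 / 4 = -274.75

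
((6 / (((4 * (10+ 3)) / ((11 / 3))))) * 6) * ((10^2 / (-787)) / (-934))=1650 / 4777877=0.00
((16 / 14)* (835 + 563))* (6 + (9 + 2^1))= 190128 / 7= 27161.14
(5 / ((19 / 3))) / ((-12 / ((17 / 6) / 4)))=-85 / 1824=-0.05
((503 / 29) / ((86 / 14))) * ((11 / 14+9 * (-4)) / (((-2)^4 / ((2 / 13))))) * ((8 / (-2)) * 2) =8551 / 1118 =7.65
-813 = -813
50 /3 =16.67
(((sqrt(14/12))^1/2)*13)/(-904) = -13*sqrt(42)/10848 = -0.01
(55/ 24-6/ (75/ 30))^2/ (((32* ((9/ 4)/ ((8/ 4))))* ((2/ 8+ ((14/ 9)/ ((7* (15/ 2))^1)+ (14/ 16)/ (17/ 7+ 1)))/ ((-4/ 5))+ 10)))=169/ 4837425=0.00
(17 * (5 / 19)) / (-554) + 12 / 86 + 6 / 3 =964737 / 452618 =2.13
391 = 391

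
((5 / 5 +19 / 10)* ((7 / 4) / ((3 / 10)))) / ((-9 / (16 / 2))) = -406 / 27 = -15.04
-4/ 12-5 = -16/ 3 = -5.33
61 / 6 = 10.17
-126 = -126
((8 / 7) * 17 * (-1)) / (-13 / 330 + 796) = -2640 / 108157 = -0.02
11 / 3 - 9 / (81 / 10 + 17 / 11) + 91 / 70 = 128389 / 31830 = 4.03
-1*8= -8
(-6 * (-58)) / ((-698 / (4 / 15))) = -232 / 1745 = -0.13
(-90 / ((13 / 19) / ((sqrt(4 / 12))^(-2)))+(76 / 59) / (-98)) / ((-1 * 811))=0.49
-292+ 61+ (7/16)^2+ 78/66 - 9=-671973/2816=-238.63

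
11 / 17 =0.65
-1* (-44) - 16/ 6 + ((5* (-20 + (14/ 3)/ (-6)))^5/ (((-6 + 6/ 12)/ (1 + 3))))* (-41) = -360849963470.75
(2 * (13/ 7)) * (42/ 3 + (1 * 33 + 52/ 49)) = 61230/ 343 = 178.51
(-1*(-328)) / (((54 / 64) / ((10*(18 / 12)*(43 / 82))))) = 27520 / 9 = 3057.78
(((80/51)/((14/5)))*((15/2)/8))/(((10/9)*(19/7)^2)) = 1575/24548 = 0.06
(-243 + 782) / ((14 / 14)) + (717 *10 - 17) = 7692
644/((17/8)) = 5152/17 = 303.06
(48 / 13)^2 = 13.63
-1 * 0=0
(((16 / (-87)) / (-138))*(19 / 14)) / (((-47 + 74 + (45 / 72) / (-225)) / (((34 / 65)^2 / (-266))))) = -18496 / 268410935065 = -0.00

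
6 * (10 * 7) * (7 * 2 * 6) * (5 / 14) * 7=88200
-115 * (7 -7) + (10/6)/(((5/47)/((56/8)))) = 329/3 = 109.67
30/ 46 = 15/ 23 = 0.65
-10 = -10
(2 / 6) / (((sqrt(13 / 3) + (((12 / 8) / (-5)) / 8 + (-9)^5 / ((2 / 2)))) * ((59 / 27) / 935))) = -9540434890800 / 3949834381348633- 53856000 * sqrt(39) / 3949834381348633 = -0.00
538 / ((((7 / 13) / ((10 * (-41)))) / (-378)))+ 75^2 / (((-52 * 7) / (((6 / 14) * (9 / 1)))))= 394550411805 / 2548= 154847100.39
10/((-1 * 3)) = -3.33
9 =9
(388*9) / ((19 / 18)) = 62856 / 19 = 3308.21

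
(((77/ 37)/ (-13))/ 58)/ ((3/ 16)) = -616/ 41847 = -0.01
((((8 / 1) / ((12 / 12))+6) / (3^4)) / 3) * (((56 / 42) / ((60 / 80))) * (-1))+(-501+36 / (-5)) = -5558287 / 10935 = -508.30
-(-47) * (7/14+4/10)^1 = 423/10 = 42.30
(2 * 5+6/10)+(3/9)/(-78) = 12397/1170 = 10.60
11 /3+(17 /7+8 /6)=52 /7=7.43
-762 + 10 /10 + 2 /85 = -64683 /85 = -760.98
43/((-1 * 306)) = -43/306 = -0.14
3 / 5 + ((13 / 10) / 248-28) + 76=120541 / 2480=48.61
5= 5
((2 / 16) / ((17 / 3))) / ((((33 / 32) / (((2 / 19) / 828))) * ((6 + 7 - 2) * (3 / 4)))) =8 / 24270543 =0.00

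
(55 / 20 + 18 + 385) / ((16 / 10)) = 253.59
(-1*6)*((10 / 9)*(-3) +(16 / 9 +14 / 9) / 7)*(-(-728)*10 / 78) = 1600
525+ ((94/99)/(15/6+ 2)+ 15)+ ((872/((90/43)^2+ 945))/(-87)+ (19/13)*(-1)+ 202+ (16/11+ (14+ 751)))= 1507.19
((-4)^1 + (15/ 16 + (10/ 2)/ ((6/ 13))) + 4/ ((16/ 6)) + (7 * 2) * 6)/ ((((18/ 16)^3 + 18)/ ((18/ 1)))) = 286528/ 3315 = 86.43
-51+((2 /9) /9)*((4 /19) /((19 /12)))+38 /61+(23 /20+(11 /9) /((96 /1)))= -49.21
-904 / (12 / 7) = -1582 / 3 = -527.33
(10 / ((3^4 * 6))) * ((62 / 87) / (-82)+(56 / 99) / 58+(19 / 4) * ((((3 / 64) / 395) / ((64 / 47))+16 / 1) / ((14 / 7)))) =57897815528249 / 74045786259456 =0.78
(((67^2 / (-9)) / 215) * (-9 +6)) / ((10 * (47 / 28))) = 62846 / 151575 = 0.41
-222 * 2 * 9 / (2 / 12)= -23976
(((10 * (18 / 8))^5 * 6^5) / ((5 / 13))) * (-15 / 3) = -582924346875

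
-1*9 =-9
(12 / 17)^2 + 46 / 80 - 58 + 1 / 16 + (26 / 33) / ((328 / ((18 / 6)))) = -592855011 / 10427120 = -56.86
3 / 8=0.38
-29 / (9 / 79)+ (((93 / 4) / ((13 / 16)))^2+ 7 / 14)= 1718075 / 3042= 564.78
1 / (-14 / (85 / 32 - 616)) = 19627 / 448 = 43.81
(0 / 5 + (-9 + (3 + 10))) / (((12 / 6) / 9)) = 18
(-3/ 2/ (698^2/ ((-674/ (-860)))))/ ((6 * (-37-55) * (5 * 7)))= 337/ 2698330633600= 0.00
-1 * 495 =-495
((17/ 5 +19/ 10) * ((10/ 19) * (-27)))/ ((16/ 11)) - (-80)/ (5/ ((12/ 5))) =-20337/ 1520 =-13.38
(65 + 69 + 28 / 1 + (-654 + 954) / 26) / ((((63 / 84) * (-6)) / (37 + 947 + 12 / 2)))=-496320 / 13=-38178.46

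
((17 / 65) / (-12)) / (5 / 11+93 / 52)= -187 / 19245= -0.01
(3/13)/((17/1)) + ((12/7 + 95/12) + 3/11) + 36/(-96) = 3897133/408408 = 9.54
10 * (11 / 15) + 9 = 16.33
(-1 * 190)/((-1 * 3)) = 190/3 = 63.33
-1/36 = -0.03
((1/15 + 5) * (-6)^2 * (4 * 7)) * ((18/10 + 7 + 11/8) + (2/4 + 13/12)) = 1501304/25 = 60052.16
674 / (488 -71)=674 / 417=1.62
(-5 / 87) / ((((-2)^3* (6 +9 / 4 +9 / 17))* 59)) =85 / 6128802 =0.00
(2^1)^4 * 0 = 0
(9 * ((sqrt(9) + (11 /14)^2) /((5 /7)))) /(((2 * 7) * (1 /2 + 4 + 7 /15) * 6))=6381 /58408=0.11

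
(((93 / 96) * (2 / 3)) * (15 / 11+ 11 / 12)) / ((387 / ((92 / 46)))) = 217 / 28512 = 0.01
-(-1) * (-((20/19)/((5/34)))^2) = -18496/361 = -51.24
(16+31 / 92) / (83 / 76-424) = -0.04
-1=-1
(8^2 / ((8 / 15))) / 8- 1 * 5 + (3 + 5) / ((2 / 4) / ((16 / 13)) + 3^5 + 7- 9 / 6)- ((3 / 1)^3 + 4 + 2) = -182939 / 7965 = -22.97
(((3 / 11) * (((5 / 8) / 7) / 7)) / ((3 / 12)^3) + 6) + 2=4432 / 539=8.22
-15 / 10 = -1.50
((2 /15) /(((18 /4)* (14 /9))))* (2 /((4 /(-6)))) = -2 /35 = -0.06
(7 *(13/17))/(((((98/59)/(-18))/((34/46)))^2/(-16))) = -997014096/181447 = -5494.80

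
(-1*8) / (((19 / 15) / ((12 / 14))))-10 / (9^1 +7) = -6.04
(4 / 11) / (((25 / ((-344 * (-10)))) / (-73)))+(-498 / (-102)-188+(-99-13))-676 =-4323227 / 935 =-4623.77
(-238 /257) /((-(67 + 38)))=34 /3855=0.01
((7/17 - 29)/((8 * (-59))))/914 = 0.00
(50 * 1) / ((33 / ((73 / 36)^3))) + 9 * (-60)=-405979535 / 769824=-527.37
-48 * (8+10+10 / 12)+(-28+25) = -907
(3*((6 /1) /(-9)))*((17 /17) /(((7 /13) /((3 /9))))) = -26 /21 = -1.24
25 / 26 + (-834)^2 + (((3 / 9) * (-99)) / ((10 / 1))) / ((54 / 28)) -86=813699023 / 1170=695469.25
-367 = -367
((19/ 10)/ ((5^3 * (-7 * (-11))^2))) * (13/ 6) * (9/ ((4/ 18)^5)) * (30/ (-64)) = -131265927/ 3035648000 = -0.04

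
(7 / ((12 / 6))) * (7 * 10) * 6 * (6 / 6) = 1470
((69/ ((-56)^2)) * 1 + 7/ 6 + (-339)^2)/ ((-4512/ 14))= -1081187951/ 3032064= -356.58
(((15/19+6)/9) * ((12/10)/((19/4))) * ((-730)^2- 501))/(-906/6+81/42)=-134949136/198265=-680.65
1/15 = 0.07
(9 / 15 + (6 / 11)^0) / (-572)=-2 / 715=-0.00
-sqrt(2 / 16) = -sqrt(2) / 4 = -0.35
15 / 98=0.15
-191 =-191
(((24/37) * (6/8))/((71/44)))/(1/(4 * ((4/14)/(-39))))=-2112/239057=-0.01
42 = 42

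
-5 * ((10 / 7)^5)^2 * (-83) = 4150000000000 / 282475249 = 14691.55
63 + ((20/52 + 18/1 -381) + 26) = -273.62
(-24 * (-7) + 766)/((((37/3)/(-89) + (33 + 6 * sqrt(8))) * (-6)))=-182336881/28225922 + 33291963 * sqrt(2)/14112961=-3.12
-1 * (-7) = 7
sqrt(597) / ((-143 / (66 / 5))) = -6*sqrt(597) / 65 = -2.26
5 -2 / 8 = 19 / 4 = 4.75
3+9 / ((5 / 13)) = 132 / 5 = 26.40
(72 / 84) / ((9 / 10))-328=-6868 / 21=-327.05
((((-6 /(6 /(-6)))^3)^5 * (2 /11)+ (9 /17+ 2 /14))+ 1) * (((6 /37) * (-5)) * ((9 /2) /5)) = -3021408710944479 /48433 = -62383265768.06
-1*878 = -878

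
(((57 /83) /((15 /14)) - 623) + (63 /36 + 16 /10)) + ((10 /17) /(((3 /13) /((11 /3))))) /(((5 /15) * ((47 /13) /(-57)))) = -281469009 /265268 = -1061.07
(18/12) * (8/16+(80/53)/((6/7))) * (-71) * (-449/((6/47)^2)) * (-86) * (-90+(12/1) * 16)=-37012351073779/636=-58195520556.26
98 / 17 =5.76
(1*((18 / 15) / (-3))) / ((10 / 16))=-16 / 25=-0.64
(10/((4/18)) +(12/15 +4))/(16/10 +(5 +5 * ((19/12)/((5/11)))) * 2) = 1494/1393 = 1.07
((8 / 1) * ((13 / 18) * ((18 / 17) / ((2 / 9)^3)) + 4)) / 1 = 10021 / 17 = 589.47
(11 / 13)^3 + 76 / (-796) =223126 / 437203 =0.51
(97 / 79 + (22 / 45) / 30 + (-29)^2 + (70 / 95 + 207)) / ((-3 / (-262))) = 278719395332 / 3039525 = 91698.34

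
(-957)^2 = 915849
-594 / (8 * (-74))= 297 / 296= 1.00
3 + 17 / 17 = 4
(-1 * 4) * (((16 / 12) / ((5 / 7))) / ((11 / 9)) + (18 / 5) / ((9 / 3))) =-120 / 11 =-10.91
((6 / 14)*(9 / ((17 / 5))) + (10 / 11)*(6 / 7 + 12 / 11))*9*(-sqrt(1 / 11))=-376515*sqrt(11) / 158389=-7.88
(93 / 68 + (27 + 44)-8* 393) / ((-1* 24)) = 208871 / 1632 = 127.98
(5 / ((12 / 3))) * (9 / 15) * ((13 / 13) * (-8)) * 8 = -48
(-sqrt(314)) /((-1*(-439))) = -sqrt(314) /439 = -0.04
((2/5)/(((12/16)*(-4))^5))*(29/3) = -0.02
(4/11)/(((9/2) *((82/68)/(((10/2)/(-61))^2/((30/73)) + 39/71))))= 0.04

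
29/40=0.72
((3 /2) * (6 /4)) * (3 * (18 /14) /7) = 243 /196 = 1.24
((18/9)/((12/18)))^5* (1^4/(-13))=-243/13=-18.69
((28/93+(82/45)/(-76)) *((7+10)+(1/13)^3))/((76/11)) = 67055285/98346508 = 0.68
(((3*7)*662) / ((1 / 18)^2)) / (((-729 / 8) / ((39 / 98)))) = -137696 / 7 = -19670.86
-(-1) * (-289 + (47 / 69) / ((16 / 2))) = -288.91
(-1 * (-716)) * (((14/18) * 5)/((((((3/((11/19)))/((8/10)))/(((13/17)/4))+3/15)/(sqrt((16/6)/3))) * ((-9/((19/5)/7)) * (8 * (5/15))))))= -2431715 * sqrt(2)/1973808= -1.74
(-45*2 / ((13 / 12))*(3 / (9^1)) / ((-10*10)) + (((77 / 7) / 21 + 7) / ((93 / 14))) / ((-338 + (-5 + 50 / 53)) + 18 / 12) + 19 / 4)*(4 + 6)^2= 65774498435 / 130931073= 502.36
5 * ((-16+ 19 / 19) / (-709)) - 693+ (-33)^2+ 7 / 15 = 4217548 / 10635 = 396.57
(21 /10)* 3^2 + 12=309 /10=30.90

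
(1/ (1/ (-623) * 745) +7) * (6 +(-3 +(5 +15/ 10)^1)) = 43624/ 745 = 58.56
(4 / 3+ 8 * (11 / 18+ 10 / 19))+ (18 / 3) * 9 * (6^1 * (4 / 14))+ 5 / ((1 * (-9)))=40877 / 399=102.45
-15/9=-5/3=-1.67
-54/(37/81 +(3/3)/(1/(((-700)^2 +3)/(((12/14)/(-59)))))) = 8748/5464023379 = 0.00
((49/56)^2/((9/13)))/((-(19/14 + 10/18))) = -4459/7712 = -0.58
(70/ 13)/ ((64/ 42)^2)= 15435/ 6656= 2.32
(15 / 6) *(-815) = -4075 / 2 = -2037.50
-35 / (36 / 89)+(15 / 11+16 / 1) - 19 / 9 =-28225 / 396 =-71.28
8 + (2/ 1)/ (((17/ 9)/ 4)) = 208/ 17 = 12.24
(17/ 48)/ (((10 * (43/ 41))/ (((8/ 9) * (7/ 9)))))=4879/ 208980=0.02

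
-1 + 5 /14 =-9 /14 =-0.64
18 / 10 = 9 / 5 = 1.80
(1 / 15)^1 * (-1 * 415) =-83 / 3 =-27.67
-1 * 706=-706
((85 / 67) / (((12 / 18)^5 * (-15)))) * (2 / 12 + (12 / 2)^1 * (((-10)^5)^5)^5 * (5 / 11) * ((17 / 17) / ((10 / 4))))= 3304799999999999999999999999999999999999999999999999999999999999999999999999999999999999999999999999999999999999999999999999994951 / 47168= 70064450474898236092265940000000000000000000000000000000000000000000000000000000000000000000000000000000000000000000000000000.00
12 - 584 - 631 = -1203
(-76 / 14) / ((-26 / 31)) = 589 / 91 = 6.47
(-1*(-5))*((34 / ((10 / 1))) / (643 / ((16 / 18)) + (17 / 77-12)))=10472 / 438343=0.02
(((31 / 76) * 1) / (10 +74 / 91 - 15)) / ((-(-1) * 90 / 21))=-19747 / 868680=-0.02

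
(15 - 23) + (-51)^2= 2593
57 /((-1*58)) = -0.98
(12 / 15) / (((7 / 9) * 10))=18 / 175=0.10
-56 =-56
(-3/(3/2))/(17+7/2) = -4/41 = -0.10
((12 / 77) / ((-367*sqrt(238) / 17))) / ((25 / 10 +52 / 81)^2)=-0.00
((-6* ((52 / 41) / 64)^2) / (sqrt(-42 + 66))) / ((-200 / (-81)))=-13689* sqrt(6) / 172134400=-0.00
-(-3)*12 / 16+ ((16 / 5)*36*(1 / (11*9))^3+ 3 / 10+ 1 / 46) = 127546301 / 49593060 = 2.57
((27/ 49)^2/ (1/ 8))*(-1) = -5832/ 2401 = -2.43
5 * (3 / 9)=5 / 3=1.67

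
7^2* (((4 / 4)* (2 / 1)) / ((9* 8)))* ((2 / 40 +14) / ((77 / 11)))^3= 22188041 / 2016000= 11.01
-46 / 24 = -23 / 12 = -1.92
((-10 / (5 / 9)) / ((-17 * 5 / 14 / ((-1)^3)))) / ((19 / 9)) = -1.40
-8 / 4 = -2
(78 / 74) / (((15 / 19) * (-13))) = -19 / 185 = -0.10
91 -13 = 78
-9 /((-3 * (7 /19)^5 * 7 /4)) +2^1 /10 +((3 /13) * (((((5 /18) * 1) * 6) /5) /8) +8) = 260.77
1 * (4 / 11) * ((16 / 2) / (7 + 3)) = 16 / 55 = 0.29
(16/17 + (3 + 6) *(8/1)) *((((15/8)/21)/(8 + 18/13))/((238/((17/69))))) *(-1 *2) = -10075/7012194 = -0.00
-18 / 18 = -1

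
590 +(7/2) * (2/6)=3547/6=591.17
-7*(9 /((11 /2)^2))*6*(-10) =15120 /121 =124.96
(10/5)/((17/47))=94/17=5.53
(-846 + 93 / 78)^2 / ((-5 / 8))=-192984490 / 169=-1141920.06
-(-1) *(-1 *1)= -1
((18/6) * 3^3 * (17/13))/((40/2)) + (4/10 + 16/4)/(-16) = 2611/520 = 5.02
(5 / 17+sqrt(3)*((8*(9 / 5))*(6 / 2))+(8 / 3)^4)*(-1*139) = -30024*sqrt(3) / 5 - 9735143 / 1377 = -17470.44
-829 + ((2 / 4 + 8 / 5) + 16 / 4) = -8229 / 10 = -822.90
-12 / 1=-12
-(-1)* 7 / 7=1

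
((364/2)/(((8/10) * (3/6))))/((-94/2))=-455/47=-9.68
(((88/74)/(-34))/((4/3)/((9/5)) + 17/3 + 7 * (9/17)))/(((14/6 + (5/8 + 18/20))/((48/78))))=-25920/46990333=-0.00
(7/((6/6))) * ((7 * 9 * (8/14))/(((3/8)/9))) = 6048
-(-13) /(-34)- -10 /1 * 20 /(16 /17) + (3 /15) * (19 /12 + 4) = 217499 /1020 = 213.23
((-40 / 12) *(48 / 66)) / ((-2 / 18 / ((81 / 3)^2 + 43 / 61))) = 10682880 / 671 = 15920.83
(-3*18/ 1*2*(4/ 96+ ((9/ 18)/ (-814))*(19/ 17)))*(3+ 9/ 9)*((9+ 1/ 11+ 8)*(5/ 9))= -12793400/ 76109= -168.09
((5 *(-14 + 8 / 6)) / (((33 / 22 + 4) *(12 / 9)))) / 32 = -95 / 352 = -0.27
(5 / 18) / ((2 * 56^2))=5 / 112896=0.00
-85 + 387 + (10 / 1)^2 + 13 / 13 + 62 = 465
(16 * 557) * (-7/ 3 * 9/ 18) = -31192/ 3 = -10397.33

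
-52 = -52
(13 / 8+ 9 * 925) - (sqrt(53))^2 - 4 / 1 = 8269.62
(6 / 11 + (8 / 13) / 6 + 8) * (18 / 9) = 7420 / 429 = 17.30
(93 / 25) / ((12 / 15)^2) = 93 / 16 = 5.81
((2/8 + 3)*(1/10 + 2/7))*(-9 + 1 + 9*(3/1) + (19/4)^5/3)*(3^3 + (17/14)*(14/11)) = 46555624323/1576960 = 29522.39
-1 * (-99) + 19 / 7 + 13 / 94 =67019 / 658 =101.85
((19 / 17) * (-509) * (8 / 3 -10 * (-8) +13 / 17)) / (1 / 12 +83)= -571.27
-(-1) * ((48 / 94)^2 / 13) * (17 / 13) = 0.03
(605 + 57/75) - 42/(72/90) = 27663/50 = 553.26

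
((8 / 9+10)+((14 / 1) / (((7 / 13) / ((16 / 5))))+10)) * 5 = 4684 / 9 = 520.44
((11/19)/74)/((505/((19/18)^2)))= 209/12107880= 0.00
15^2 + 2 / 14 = 1576 / 7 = 225.14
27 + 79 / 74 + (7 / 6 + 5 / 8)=26515 / 888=29.86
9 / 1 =9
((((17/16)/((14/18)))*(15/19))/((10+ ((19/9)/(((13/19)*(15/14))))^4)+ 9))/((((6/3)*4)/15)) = 326574621471515625/14175630866524905344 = 0.02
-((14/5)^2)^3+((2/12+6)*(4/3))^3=842593256/11390625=73.97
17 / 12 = 1.42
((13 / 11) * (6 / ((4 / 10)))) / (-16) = -195 / 176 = -1.11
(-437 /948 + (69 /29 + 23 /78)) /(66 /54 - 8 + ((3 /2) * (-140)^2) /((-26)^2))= 30848727 /511726924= 0.06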